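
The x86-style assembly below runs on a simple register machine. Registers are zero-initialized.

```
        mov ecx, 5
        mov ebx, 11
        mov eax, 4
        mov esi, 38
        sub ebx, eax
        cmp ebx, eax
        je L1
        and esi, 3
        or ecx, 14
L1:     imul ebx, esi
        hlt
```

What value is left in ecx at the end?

15

mov ecx, 5 → ecx=5
mov ebx, 11 → ebx=11
mov eax, 4 → eax=4
mov esi, 38 → esi=38
sub ebx, eax → ebx=11-4=7
cmp ebx, eax  (cmp 7,4)
je L1: not taken
and esi, 3 → esi=38&3=2
or ecx, 14 → ecx=5|14=15
imul ebx, esi → ebx=7*2=14
halt.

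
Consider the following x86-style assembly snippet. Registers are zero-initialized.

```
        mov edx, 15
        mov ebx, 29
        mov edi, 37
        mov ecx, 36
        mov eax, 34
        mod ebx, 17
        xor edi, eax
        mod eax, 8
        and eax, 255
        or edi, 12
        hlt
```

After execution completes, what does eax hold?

after mov edx, 15: edx=15
after mov ebx, 29: ebx=29
after mov edi, 37: edi=37
after mov ecx, 36: ecx=36
after mov eax, 34: eax=34
after mod ebx, 17: ebx=29%17=12
after xor edi, eax: edi=37^34=7
after mod eax, 8: eax=34%8=2
after and eax, 255: eax=2&255=2
after or edi, 12: edi=7|12=15
halt.

2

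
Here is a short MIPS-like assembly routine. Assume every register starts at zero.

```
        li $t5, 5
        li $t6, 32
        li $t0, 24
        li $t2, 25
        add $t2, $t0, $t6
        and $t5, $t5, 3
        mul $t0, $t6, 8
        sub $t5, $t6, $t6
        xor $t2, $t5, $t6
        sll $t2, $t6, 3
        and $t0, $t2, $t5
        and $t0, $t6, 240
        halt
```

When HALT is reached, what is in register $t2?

256

$t5=5
$t6=32
$t0=24
$t2=25
$t2=24+32=56
$t5=5&3=1
$t0=32*8=256
$t5=32-32=0
$t2=0^32=32
$t2=32<<3=256
$t0=256&0=0
$t0=32&240=32
halt.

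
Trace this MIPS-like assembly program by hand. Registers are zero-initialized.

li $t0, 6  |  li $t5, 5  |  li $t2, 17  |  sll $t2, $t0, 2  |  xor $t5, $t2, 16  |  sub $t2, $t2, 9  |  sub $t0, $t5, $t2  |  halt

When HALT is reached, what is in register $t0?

li $t0, 6 → $t0=6
li $t5, 5 → $t5=5
li $t2, 17 → $t2=17
sll $t2, $t0, 2 → $t2=6<<2=24
xor $t5, $t2, 16 → $t5=24^16=8
sub $t2, $t2, 9 → $t2=24-9=15
sub $t0, $t5, $t2 → $t0=8-15=-7
halt.

-7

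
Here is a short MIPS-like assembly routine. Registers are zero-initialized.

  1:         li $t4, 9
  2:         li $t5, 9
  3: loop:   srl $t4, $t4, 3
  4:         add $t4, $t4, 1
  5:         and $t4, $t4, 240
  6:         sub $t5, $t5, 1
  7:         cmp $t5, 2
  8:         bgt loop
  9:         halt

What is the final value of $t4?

after li $t4, 9: $t4=9
after li $t5, 9: $t5=9
after srl $t4, $t4, 3: $t4=9>>3=1
after add $t4, $t4, 1: $t4=1+1=2
after and $t4, $t4, 240: $t4=2&240=0
after sub $t5, $t5, 1: $t5=9-1=8
cmp $t5, 2  (cmp 8,2)
bgt loop: taken
after srl $t4, $t4, 3: $t4=0>>3=0
after add $t4, $t4, 1: $t4=0+1=1
after and $t4, $t4, 240: $t4=1&240=0
after sub $t5, $t5, 1: $t5=8-1=7
cmp $t5, 2  (cmp 7,2)
bgt loop: taken
after srl $t4, $t4, 3: $t4=0>>3=0
after add $t4, $t4, 1: $t4=0+1=1
after and $t4, $t4, 240: $t4=1&240=0
after sub $t5, $t5, 1: $t5=7-1=6
cmp $t5, 2  (cmp 6,2)
bgt loop: taken
after srl $t4, $t4, 3: $t4=0>>3=0
after add $t4, $t4, 1: $t4=0+1=1
after and $t4, $t4, 240: $t4=1&240=0
after sub $t5, $t5, 1: $t5=6-1=5
cmp $t5, 2  (cmp 5,2)
bgt loop: taken
after srl $t4, $t4, 3: $t4=0>>3=0
after add $t4, $t4, 1: $t4=0+1=1
after and $t4, $t4, 240: $t4=1&240=0
after sub $t5, $t5, 1: $t5=5-1=4
cmp $t5, 2  (cmp 4,2)
bgt loop: taken
after srl $t4, $t4, 3: $t4=0>>3=0
after add $t4, $t4, 1: $t4=0+1=1
after and $t4, $t4, 240: $t4=1&240=0
after sub $t5, $t5, 1: $t5=4-1=3
cmp $t5, 2  (cmp 3,2)
bgt loop: taken
after srl $t4, $t4, 3: $t4=0>>3=0
after add $t4, $t4, 1: $t4=0+1=1
after and $t4, $t4, 240: $t4=1&240=0
after sub $t5, $t5, 1: $t5=3-1=2
cmp $t5, 2  (cmp 2,2)
bgt loop: not taken
halt.

0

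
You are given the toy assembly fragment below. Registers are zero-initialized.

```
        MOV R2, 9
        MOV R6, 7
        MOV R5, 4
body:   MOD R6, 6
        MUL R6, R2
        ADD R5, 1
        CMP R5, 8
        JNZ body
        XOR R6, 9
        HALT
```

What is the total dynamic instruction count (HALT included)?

MOV R2, 9 → R2=9
MOV R6, 7 → R6=7
MOV R5, 4 → R5=4
MOD R6, 6 → R6=7%6=1
MUL R6, R2 → R6=1*9=9
ADD R5, 1 → R5=4+1=5
CMP R5, 8  (cmp 5,8)
JNZ body: taken
MOD R6, 6 → R6=9%6=3
MUL R6, R2 → R6=3*9=27
ADD R5, 1 → R5=5+1=6
CMP R5, 8  (cmp 6,8)
JNZ body: taken
MOD R6, 6 → R6=27%6=3
MUL R6, R2 → R6=3*9=27
ADD R5, 1 → R5=6+1=7
CMP R5, 8  (cmp 7,8)
JNZ body: taken
MOD R6, 6 → R6=27%6=3
MUL R6, R2 → R6=3*9=27
ADD R5, 1 → R5=7+1=8
CMP R5, 8  (cmp 8,8)
JNZ body: not taken
XOR R6, 9 → R6=27^9=18
halt.
Total executed instructions: 25.

25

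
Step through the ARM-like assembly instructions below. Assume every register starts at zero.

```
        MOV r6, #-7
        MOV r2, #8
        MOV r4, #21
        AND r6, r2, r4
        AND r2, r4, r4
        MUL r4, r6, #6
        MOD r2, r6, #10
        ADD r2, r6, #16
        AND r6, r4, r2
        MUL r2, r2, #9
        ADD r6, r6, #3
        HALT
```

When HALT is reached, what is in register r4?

0

r6=-7
r2=8
r4=21
r6=8&21=0
r2=21&21=21
r4=0*6=0
r2=0%10=0
r2=0+16=16
r6=0&16=0
r2=16*9=144
r6=0+3=3
halt.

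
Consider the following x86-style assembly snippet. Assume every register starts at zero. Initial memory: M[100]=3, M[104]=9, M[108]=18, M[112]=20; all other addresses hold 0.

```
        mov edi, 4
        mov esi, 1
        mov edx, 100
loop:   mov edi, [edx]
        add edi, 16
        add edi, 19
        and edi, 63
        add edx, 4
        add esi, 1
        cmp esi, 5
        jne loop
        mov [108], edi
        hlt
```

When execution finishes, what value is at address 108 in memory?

55

edi=4
esi=1
edx=100
edi=M[100]=3
edi=3+16=19
edi=19+19=38
edi=38&63=38
edx=100+4=104
esi=1+1=2
cmp esi, 5  (cmp 2,5)
jne loop: taken
edi=M[104]=9
edi=9+16=25
edi=25+19=44
edi=44&63=44
edx=104+4=108
esi=2+1=3
cmp esi, 5  (cmp 3,5)
jne loop: taken
edi=M[108]=18
edi=18+16=34
edi=34+19=53
edi=53&63=53
edx=108+4=112
esi=3+1=4
cmp esi, 5  (cmp 4,5)
jne loop: taken
edi=M[112]=20
edi=20+16=36
edi=36+19=55
edi=55&63=55
edx=112+4=116
esi=4+1=5
cmp esi, 5  (cmp 5,5)
jne loop: not taken
mov [108], edi → M[108]=55
halt.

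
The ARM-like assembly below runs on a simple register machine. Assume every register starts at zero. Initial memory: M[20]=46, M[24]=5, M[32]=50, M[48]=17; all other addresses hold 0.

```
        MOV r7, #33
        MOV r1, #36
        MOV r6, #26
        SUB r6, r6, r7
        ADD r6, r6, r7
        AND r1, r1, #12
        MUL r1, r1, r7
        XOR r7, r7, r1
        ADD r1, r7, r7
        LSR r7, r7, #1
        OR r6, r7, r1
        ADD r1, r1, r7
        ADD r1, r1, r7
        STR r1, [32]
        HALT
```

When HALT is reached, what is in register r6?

346

MOV r7, #33 → r7=33
MOV r1, #36 → r1=36
MOV r6, #26 → r6=26
SUB r6, r6, r7 → r6=26-33=-7
ADD r6, r6, r7 → r6=(-7)+33=26
AND r1, r1, #12 → r1=36&12=4
MUL r1, r1, r7 → r1=4*33=132
XOR r7, r7, r1 → r7=33^132=165
ADD r1, r7, r7 → r1=165+165=330
LSR r7, r7, #1 → r7=165>>1=82
OR r6, r7, r1 → r6=82|330=346
ADD r1, r1, r7 → r1=330+82=412
ADD r1, r1, r7 → r1=412+82=494
STR r1, [32] → M[32]=494
halt.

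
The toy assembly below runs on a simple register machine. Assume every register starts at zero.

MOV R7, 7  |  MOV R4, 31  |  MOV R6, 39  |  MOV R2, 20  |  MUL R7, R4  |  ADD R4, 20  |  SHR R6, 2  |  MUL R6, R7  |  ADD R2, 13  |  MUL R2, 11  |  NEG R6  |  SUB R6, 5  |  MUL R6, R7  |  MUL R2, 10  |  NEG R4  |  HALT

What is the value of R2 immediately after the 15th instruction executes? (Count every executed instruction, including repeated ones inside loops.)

R7=7
R4=31
R6=39
R2=20
R7=7*31=217
R4=31+20=51
R6=39>>2=9
R6=9*217=1953
R2=20+13=33
R2=33*11=363
R6=-(1953)=-1953
R6=(-1953)-5=-1958
R6=(-1958)*217=-424886
R2=363*10=3630
R4=-(51)=-51
After step 15: R2 = 3630.

3630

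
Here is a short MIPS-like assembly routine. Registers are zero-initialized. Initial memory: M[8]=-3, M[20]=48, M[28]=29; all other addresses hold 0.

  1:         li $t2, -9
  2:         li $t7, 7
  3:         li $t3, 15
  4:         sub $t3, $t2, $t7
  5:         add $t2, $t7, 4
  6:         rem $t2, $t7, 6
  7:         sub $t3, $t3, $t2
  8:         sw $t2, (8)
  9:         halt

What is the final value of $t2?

1

$t2=-9
$t7=7
$t3=15
$t3=(-9)-7=-16
$t2=7+4=11
$t2=7%6=1
$t3=(-16)-1=-17
sw $t2, (8) → M[8]=1
halt.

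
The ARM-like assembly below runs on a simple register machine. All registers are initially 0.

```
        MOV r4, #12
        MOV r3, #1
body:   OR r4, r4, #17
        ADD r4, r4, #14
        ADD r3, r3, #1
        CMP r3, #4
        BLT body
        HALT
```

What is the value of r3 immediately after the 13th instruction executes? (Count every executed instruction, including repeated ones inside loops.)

3

r4=12
r3=1
r4=12|17=29
r4=29+14=43
r3=1+1=2
CMP r3, #4  (cmp 2,4)
BLT body: taken
r4=43|17=59
r4=59+14=73
r3=2+1=3
CMP r3, #4  (cmp 3,4)
BLT body: taken
r4=73|17=89
After step 13: r3 = 3.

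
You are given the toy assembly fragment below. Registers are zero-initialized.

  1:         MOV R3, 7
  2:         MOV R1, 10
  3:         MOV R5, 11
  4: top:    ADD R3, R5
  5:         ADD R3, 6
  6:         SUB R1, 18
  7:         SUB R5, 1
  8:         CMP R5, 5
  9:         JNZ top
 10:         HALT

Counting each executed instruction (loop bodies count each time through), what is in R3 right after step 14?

after MOV R3, 7: R3=7
after MOV R1, 10: R1=10
after MOV R5, 11: R5=11
after ADD R3, R5: R3=7+11=18
after ADD R3, 6: R3=18+6=24
after SUB R1, 18: R1=10-18=-8
after SUB R5, 1: R5=11-1=10
CMP R5, 5  (cmp 10,5)
JNZ top: taken
after ADD R3, R5: R3=24+10=34
after ADD R3, 6: R3=34+6=40
after SUB R1, 18: R1=(-8)-18=-26
after SUB R5, 1: R5=10-1=9
CMP R5, 5  (cmp 9,5)
After step 14: R3 = 40.

40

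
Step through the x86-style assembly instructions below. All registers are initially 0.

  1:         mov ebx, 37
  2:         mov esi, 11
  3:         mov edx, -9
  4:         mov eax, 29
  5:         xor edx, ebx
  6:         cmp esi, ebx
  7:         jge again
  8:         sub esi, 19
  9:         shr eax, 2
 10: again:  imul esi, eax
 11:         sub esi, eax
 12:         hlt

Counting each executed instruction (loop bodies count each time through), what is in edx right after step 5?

-46

ebx=37
esi=11
edx=-9
eax=29
edx=(-9)^37=-46
After step 5: edx = -46.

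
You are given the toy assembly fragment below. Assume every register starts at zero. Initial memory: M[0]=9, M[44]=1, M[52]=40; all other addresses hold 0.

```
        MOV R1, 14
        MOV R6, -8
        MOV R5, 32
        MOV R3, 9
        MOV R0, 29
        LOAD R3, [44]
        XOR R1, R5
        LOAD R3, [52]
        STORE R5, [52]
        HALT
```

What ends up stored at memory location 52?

after MOV R1, 14: R1=14
after MOV R6, -8: R6=-8
after MOV R5, 32: R5=32
after MOV R3, 9: R3=9
after MOV R0, 29: R0=29
after LOAD R3, [44]: R3=M[44]=1
after XOR R1, R5: R1=14^32=46
after LOAD R3, [52]: R3=M[52]=40
STORE R5, [52] → M[52]=32
halt.

32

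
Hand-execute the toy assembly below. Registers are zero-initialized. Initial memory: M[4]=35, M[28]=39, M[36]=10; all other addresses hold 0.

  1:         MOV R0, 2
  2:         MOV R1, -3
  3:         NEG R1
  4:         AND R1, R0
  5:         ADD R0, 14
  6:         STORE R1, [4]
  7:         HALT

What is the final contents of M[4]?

MOV R0, 2 → R0=2
MOV R1, -3 → R1=-3
NEG R1 → R1=-(-3)=3
AND R1, R0 → R1=3&2=2
ADD R0, 14 → R0=2+14=16
STORE R1, [4] → M[4]=2
halt.

2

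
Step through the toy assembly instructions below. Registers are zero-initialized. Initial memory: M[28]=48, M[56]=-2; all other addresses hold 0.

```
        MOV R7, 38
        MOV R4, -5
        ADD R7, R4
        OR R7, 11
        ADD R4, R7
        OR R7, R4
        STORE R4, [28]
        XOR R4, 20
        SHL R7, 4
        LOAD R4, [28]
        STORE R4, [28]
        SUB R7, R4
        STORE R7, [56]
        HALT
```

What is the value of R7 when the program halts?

714

MOV R7, 38 → R7=38
MOV R4, -5 → R4=-5
ADD R7, R4 → R7=38+(-5)=33
OR R7, 11 → R7=33|11=43
ADD R4, R7 → R4=(-5)+43=38
OR R7, R4 → R7=43|38=47
STORE R4, [28] → M[28]=38
XOR R4, 20 → R4=38^20=50
SHL R7, 4 → R7=47<<4=752
LOAD R4, [28] → R4=M[28]=38
STORE R4, [28] → M[28]=38
SUB R7, R4 → R7=752-38=714
STORE R7, [56] → M[56]=714
halt.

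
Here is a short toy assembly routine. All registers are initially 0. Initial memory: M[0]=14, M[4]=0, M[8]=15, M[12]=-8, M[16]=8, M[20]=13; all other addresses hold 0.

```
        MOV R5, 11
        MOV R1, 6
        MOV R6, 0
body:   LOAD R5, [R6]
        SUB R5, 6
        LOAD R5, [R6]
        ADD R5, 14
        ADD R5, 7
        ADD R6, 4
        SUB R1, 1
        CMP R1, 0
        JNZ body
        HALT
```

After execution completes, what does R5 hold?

34

R5=11
R1=6
R6=0
R5=M[0]=14
R5=14-6=8
R5=M[0]=14
R5=14+14=28
R5=28+7=35
R6=0+4=4
R1=6-1=5
CMP R1, 0  (cmp 5,0)
JNZ body: taken
R5=M[4]=0
R5=0-6=-6
R5=M[4]=0
R5=0+14=14
R5=14+7=21
R6=4+4=8
R1=5-1=4
CMP R1, 0  (cmp 4,0)
JNZ body: taken
R5=M[8]=15
R5=15-6=9
R5=M[8]=15
R5=15+14=29
R5=29+7=36
R6=8+4=12
R1=4-1=3
CMP R1, 0  (cmp 3,0)
JNZ body: taken
R5=M[12]=-8
R5=(-8)-6=-14
R5=M[12]=-8
R5=(-8)+14=6
R5=6+7=13
R6=12+4=16
R1=3-1=2
CMP R1, 0  (cmp 2,0)
JNZ body: taken
R5=M[16]=8
R5=8-6=2
R5=M[16]=8
R5=8+14=22
R5=22+7=29
R6=16+4=20
R1=2-1=1
CMP R1, 0  (cmp 1,0)
JNZ body: taken
R5=M[20]=13
R5=13-6=7
R5=M[20]=13
R5=13+14=27
R5=27+7=34
R6=20+4=24
R1=1-1=0
CMP R1, 0  (cmp 0,0)
JNZ body: not taken
halt.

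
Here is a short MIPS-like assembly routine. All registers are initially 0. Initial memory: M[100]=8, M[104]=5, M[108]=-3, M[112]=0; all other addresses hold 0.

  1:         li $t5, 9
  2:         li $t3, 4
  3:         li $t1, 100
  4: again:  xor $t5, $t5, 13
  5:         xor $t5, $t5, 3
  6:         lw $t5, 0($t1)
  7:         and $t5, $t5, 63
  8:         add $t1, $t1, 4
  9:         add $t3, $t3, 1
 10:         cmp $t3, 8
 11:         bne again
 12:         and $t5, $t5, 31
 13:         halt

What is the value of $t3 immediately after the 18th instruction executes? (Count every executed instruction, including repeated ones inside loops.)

6

after li $t5, 9: $t5=9
after li $t3, 4: $t3=4
after li $t1, 100: $t1=100
after xor $t5, $t5, 13: $t5=9^13=4
after xor $t5, $t5, 3: $t5=4^3=7
after lw $t5, 0($t1): $t5=M[100]=8
after and $t5, $t5, 63: $t5=8&63=8
after add $t1, $t1, 4: $t1=100+4=104
after add $t3, $t3, 1: $t3=4+1=5
cmp $t3, 8  (cmp 5,8)
bne again: taken
after xor $t5, $t5, 13: $t5=8^13=5
after xor $t5, $t5, 3: $t5=5^3=6
after lw $t5, 0($t1): $t5=M[104]=5
after and $t5, $t5, 63: $t5=5&63=5
after add $t1, $t1, 4: $t1=104+4=108
after add $t3, $t3, 1: $t3=5+1=6
cmp $t3, 8  (cmp 6,8)
After step 18: $t3 = 6.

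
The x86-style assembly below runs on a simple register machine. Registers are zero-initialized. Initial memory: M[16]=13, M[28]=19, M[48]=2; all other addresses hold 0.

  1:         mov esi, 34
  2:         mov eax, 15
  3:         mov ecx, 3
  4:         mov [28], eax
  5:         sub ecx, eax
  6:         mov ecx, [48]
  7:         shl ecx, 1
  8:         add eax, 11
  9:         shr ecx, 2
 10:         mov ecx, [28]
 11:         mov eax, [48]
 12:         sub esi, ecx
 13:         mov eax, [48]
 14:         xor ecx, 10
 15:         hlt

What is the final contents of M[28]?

15

esi=34
eax=15
ecx=3
mov [28], eax → M[28]=15
ecx=3-15=-12
ecx=M[48]=2
ecx=2<<1=4
eax=15+11=26
ecx=4>>2=1
ecx=M[28]=15
eax=M[48]=2
esi=34-15=19
eax=M[48]=2
ecx=15^10=5
halt.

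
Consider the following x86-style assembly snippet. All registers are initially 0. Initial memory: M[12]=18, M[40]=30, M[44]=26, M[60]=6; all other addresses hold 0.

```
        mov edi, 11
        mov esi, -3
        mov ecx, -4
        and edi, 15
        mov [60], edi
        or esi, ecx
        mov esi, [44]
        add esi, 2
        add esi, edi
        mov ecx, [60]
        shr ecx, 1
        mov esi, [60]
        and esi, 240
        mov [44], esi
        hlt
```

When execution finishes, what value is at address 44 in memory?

0

mov edi, 11 → edi=11
mov esi, -3 → esi=-3
mov ecx, -4 → ecx=-4
and edi, 15 → edi=11&15=11
mov [60], edi → M[60]=11
or esi, ecx → esi=(-3)|(-4)=-3
mov esi, [44] → esi=M[44]=26
add esi, 2 → esi=26+2=28
add esi, edi → esi=28+11=39
mov ecx, [60] → ecx=M[60]=11
shr ecx, 1 → ecx=11>>1=5
mov esi, [60] → esi=M[60]=11
and esi, 240 → esi=11&240=0
mov [44], esi → M[44]=0
halt.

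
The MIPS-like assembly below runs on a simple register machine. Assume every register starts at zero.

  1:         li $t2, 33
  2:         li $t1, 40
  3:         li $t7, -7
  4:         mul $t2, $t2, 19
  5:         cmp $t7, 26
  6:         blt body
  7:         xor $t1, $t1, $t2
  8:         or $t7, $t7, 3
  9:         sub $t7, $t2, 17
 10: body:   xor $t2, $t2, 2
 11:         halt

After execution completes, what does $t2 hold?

$t2=33
$t1=40
$t7=-7
$t2=33*19=627
cmp $t7, 26  (cmp -7,26)
blt body: taken
$t2=627^2=625
halt.

625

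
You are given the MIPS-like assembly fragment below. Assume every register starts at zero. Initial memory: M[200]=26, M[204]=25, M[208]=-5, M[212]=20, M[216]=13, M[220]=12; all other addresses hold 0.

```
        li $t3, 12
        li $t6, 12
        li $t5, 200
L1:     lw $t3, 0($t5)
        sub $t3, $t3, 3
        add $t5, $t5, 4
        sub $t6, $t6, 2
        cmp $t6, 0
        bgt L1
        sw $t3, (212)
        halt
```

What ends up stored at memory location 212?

after li $t3, 12: $t3=12
after li $t6, 12: $t6=12
after li $t5, 200: $t5=200
after lw $t3, 0($t5): $t3=M[200]=26
after sub $t3, $t3, 3: $t3=26-3=23
after add $t5, $t5, 4: $t5=200+4=204
after sub $t6, $t6, 2: $t6=12-2=10
cmp $t6, 0  (cmp 10,0)
bgt L1: taken
after lw $t3, 0($t5): $t3=M[204]=25
after sub $t3, $t3, 3: $t3=25-3=22
after add $t5, $t5, 4: $t5=204+4=208
after sub $t6, $t6, 2: $t6=10-2=8
cmp $t6, 0  (cmp 8,0)
bgt L1: taken
after lw $t3, 0($t5): $t3=M[208]=-5
after sub $t3, $t3, 3: $t3=(-5)-3=-8
after add $t5, $t5, 4: $t5=208+4=212
after sub $t6, $t6, 2: $t6=8-2=6
cmp $t6, 0  (cmp 6,0)
bgt L1: taken
after lw $t3, 0($t5): $t3=M[212]=20
after sub $t3, $t3, 3: $t3=20-3=17
after add $t5, $t5, 4: $t5=212+4=216
after sub $t6, $t6, 2: $t6=6-2=4
cmp $t6, 0  (cmp 4,0)
bgt L1: taken
after lw $t3, 0($t5): $t3=M[216]=13
after sub $t3, $t3, 3: $t3=13-3=10
after add $t5, $t5, 4: $t5=216+4=220
after sub $t6, $t6, 2: $t6=4-2=2
cmp $t6, 0  (cmp 2,0)
bgt L1: taken
after lw $t3, 0($t5): $t3=M[220]=12
after sub $t3, $t3, 3: $t3=12-3=9
after add $t5, $t5, 4: $t5=220+4=224
after sub $t6, $t6, 2: $t6=2-2=0
cmp $t6, 0  (cmp 0,0)
bgt L1: not taken
sw $t3, (212) → M[212]=9
halt.

9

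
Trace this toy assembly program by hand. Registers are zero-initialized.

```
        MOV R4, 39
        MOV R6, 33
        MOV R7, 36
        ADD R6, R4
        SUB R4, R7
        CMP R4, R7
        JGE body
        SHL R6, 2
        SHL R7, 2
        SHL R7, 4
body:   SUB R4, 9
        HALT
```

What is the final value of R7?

2304

R4=39
R6=33
R7=36
R6=33+39=72
R4=39-36=3
CMP R4, R7  (cmp 3,36)
JGE body: not taken
R6=72<<2=288
R7=36<<2=144
R7=144<<4=2304
R4=3-9=-6
halt.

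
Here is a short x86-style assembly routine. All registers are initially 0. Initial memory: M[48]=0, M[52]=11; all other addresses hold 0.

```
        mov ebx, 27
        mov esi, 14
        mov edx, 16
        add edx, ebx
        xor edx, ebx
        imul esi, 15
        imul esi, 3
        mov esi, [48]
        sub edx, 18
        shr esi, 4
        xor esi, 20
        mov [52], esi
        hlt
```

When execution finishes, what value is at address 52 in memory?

after mov ebx, 27: ebx=27
after mov esi, 14: esi=14
after mov edx, 16: edx=16
after add edx, ebx: edx=16+27=43
after xor edx, ebx: edx=43^27=48
after imul esi, 15: esi=14*15=210
after imul esi, 3: esi=210*3=630
after mov esi, [48]: esi=M[48]=0
after sub edx, 18: edx=48-18=30
after shr esi, 4: esi=0>>4=0
after xor esi, 20: esi=0^20=20
mov [52], esi → M[52]=20
halt.

20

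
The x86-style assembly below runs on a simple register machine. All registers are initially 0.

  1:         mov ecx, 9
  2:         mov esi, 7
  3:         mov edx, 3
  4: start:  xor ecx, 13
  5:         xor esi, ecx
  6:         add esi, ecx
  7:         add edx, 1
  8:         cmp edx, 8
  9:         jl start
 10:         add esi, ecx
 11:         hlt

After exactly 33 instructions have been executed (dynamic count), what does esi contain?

39

mov ecx, 9 → ecx=9
mov esi, 7 → esi=7
mov edx, 3 → edx=3
xor ecx, 13 → ecx=9^13=4
xor esi, ecx → esi=7^4=3
add esi, ecx → esi=3+4=7
add edx, 1 → edx=3+1=4
cmp edx, 8  (cmp 4,8)
jl start: taken
xor ecx, 13 → ecx=4^13=9
xor esi, ecx → esi=7^9=14
add esi, ecx → esi=14+9=23
add edx, 1 → edx=4+1=5
cmp edx, 8  (cmp 5,8)
jl start: taken
xor ecx, 13 → ecx=9^13=4
xor esi, ecx → esi=23^4=19
add esi, ecx → esi=19+4=23
add edx, 1 → edx=5+1=6
cmp edx, 8  (cmp 6,8)
jl start: taken
xor ecx, 13 → ecx=4^13=9
xor esi, ecx → esi=23^9=30
add esi, ecx → esi=30+9=39
add edx, 1 → edx=6+1=7
cmp edx, 8  (cmp 7,8)
jl start: taken
xor ecx, 13 → ecx=9^13=4
xor esi, ecx → esi=39^4=35
add esi, ecx → esi=35+4=39
add edx, 1 → edx=7+1=8
cmp edx, 8  (cmp 8,8)
jl start: not taken
After step 33: esi = 39.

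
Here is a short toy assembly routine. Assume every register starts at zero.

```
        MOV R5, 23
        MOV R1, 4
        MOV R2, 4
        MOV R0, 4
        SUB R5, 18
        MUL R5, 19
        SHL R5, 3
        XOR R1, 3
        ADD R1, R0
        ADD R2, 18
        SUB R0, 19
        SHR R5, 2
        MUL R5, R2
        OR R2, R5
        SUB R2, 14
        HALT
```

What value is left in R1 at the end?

after MOV R5, 23: R5=23
after MOV R1, 4: R1=4
after MOV R2, 4: R2=4
after MOV R0, 4: R0=4
after SUB R5, 18: R5=23-18=5
after MUL R5, 19: R5=5*19=95
after SHL R5, 3: R5=95<<3=760
after XOR R1, 3: R1=4^3=7
after ADD R1, R0: R1=7+4=11
after ADD R2, 18: R2=4+18=22
after SUB R0, 19: R0=4-19=-15
after SHR R5, 2: R5=760>>2=190
after MUL R5, R2: R5=190*22=4180
after OR R2, R5: R2=22|4180=4182
after SUB R2, 14: R2=4182-14=4168
halt.

11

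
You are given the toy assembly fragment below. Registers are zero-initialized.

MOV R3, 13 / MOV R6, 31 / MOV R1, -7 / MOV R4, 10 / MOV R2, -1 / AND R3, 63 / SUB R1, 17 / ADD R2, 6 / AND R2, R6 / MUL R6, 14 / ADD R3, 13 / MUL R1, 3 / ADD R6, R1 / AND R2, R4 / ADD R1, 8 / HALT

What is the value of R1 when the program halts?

MOV R3, 13 → R3=13
MOV R6, 31 → R6=31
MOV R1, -7 → R1=-7
MOV R4, 10 → R4=10
MOV R2, -1 → R2=-1
AND R3, 63 → R3=13&63=13
SUB R1, 17 → R1=(-7)-17=-24
ADD R2, 6 → R2=(-1)+6=5
AND R2, R6 → R2=5&31=5
MUL R6, 14 → R6=31*14=434
ADD R3, 13 → R3=13+13=26
MUL R1, 3 → R1=(-24)*3=-72
ADD R6, R1 → R6=434+(-72)=362
AND R2, R4 → R2=5&10=0
ADD R1, 8 → R1=(-72)+8=-64
halt.

-64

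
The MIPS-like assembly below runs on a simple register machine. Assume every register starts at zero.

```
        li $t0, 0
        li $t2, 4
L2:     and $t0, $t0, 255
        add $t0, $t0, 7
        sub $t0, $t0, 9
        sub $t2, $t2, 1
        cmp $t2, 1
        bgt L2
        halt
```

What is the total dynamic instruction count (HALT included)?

21

after li $t0, 0: $t0=0
after li $t2, 4: $t2=4
after and $t0, $t0, 255: $t0=0&255=0
after add $t0, $t0, 7: $t0=0+7=7
after sub $t0, $t0, 9: $t0=7-9=-2
after sub $t2, $t2, 1: $t2=4-1=3
cmp $t2, 1  (cmp 3,1)
bgt L2: taken
after and $t0, $t0, 255: $t0=(-2)&255=254
after add $t0, $t0, 7: $t0=254+7=261
after sub $t0, $t0, 9: $t0=261-9=252
after sub $t2, $t2, 1: $t2=3-1=2
cmp $t2, 1  (cmp 2,1)
bgt L2: taken
after and $t0, $t0, 255: $t0=252&255=252
after add $t0, $t0, 7: $t0=252+7=259
after sub $t0, $t0, 9: $t0=259-9=250
after sub $t2, $t2, 1: $t2=2-1=1
cmp $t2, 1  (cmp 1,1)
bgt L2: not taken
halt.
Total executed instructions: 21.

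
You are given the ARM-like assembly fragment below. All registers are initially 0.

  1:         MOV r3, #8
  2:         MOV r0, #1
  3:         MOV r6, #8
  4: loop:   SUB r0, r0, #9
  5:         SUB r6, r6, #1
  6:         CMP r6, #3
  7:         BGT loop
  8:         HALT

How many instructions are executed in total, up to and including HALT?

MOV r3, #8 → r3=8
MOV r0, #1 → r0=1
MOV r6, #8 → r6=8
SUB r0, r0, #9 → r0=1-9=-8
SUB r6, r6, #1 → r6=8-1=7
CMP r6, #3  (cmp 7,3)
BGT loop: taken
SUB r0, r0, #9 → r0=(-8)-9=-17
SUB r6, r6, #1 → r6=7-1=6
CMP r6, #3  (cmp 6,3)
BGT loop: taken
SUB r0, r0, #9 → r0=(-17)-9=-26
SUB r6, r6, #1 → r6=6-1=5
CMP r6, #3  (cmp 5,3)
BGT loop: taken
SUB r0, r0, #9 → r0=(-26)-9=-35
SUB r6, r6, #1 → r6=5-1=4
CMP r6, #3  (cmp 4,3)
BGT loop: taken
SUB r0, r0, #9 → r0=(-35)-9=-44
SUB r6, r6, #1 → r6=4-1=3
CMP r6, #3  (cmp 3,3)
BGT loop: not taken
halt.
Total executed instructions: 24.

24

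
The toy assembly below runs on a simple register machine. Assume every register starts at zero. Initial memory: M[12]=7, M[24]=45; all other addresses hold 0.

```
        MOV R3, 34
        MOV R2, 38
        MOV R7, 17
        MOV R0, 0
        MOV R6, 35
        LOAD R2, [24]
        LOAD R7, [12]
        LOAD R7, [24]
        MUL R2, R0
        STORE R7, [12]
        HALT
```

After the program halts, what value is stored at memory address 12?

45

MOV R3, 34 → R3=34
MOV R2, 38 → R2=38
MOV R7, 17 → R7=17
MOV R0, 0 → R0=0
MOV R6, 35 → R6=35
LOAD R2, [24] → R2=M[24]=45
LOAD R7, [12] → R7=M[12]=7
LOAD R7, [24] → R7=M[24]=45
MUL R2, R0 → R2=45*0=0
STORE R7, [12] → M[12]=45
halt.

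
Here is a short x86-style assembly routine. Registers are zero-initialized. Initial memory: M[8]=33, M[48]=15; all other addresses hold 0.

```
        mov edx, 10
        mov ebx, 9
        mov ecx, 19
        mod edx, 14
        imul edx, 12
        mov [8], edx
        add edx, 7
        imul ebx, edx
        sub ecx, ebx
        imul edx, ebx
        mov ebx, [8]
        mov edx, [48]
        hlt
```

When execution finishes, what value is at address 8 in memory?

120

after mov edx, 10: edx=10
after mov ebx, 9: ebx=9
after mov ecx, 19: ecx=19
after mod edx, 14: edx=10%14=10
after imul edx, 12: edx=10*12=120
mov [8], edx → M[8]=120
after add edx, 7: edx=120+7=127
after imul ebx, edx: ebx=9*127=1143
after sub ecx, ebx: ecx=19-1143=-1124
after imul edx, ebx: edx=127*1143=145161
after mov ebx, [8]: ebx=M[8]=120
after mov edx, [48]: edx=M[48]=15
halt.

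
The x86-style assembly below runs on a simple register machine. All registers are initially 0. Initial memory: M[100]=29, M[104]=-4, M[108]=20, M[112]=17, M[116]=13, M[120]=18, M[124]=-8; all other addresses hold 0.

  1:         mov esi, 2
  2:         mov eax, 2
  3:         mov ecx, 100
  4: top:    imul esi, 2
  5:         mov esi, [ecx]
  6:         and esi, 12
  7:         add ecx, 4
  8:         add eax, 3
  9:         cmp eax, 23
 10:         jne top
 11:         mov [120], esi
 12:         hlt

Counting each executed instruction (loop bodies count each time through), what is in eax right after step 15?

8

mov esi, 2 → esi=2
mov eax, 2 → eax=2
mov ecx, 100 → ecx=100
imul esi, 2 → esi=2*2=4
mov esi, [ecx] → esi=M[100]=29
and esi, 12 → esi=29&12=12
add ecx, 4 → ecx=100+4=104
add eax, 3 → eax=2+3=5
cmp eax, 23  (cmp 5,23)
jne top: taken
imul esi, 2 → esi=12*2=24
mov esi, [ecx] → esi=M[104]=-4
and esi, 12 → esi=(-4)&12=12
add ecx, 4 → ecx=104+4=108
add eax, 3 → eax=5+3=8
After step 15: eax = 8.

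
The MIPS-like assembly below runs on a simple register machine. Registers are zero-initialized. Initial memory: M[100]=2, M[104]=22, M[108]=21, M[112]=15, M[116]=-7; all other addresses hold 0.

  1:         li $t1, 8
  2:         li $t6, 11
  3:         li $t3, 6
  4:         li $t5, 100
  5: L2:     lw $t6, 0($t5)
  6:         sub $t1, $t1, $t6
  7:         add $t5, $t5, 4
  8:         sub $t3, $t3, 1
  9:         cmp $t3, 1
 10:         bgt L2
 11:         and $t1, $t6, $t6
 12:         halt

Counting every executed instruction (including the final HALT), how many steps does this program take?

36

li $t1, 8 → $t1=8
li $t6, 11 → $t6=11
li $t3, 6 → $t3=6
li $t5, 100 → $t5=100
lw $t6, 0($t5) → $t6=M[100]=2
sub $t1, $t1, $t6 → $t1=8-2=6
add $t5, $t5, 4 → $t5=100+4=104
sub $t3, $t3, 1 → $t3=6-1=5
cmp $t3, 1  (cmp 5,1)
bgt L2: taken
lw $t6, 0($t5) → $t6=M[104]=22
sub $t1, $t1, $t6 → $t1=6-22=-16
add $t5, $t5, 4 → $t5=104+4=108
sub $t3, $t3, 1 → $t3=5-1=4
cmp $t3, 1  (cmp 4,1)
bgt L2: taken
lw $t6, 0($t5) → $t6=M[108]=21
sub $t1, $t1, $t6 → $t1=(-16)-21=-37
add $t5, $t5, 4 → $t5=108+4=112
sub $t3, $t3, 1 → $t3=4-1=3
cmp $t3, 1  (cmp 3,1)
bgt L2: taken
lw $t6, 0($t5) → $t6=M[112]=15
sub $t1, $t1, $t6 → $t1=(-37)-15=-52
add $t5, $t5, 4 → $t5=112+4=116
sub $t3, $t3, 1 → $t3=3-1=2
cmp $t3, 1  (cmp 2,1)
bgt L2: taken
lw $t6, 0($t5) → $t6=M[116]=-7
sub $t1, $t1, $t6 → $t1=(-52)-(-7)=-45
add $t5, $t5, 4 → $t5=116+4=120
sub $t3, $t3, 1 → $t3=2-1=1
cmp $t3, 1  (cmp 1,1)
bgt L2: not taken
and $t1, $t6, $t6 → $t1=(-7)&(-7)=-7
halt.
Total executed instructions: 36.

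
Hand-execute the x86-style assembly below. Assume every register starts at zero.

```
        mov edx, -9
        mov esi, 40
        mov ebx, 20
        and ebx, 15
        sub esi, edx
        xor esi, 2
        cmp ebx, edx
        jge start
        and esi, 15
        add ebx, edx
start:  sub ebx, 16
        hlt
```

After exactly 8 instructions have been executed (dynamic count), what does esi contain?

mov edx, -9 → edx=-9
mov esi, 40 → esi=40
mov ebx, 20 → ebx=20
and ebx, 15 → ebx=20&15=4
sub esi, edx → esi=40-(-9)=49
xor esi, 2 → esi=49^2=51
cmp ebx, edx  (cmp 4,-9)
jge start: taken
After step 8: esi = 51.

51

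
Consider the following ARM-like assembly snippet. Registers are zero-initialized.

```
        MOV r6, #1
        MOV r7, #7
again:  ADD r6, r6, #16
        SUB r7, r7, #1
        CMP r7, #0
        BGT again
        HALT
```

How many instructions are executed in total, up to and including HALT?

MOV r6, #1 → r6=1
MOV r7, #7 → r7=7
ADD r6, r6, #16 → r6=1+16=17
SUB r7, r7, #1 → r7=7-1=6
CMP r7, #0  (cmp 6,0)
BGT again: taken
ADD r6, r6, #16 → r6=17+16=33
SUB r7, r7, #1 → r7=6-1=5
CMP r7, #0  (cmp 5,0)
BGT again: taken
ADD r6, r6, #16 → r6=33+16=49
SUB r7, r7, #1 → r7=5-1=4
CMP r7, #0  (cmp 4,0)
BGT again: taken
ADD r6, r6, #16 → r6=49+16=65
SUB r7, r7, #1 → r7=4-1=3
CMP r7, #0  (cmp 3,0)
BGT again: taken
ADD r6, r6, #16 → r6=65+16=81
SUB r7, r7, #1 → r7=3-1=2
CMP r7, #0  (cmp 2,0)
BGT again: taken
ADD r6, r6, #16 → r6=81+16=97
SUB r7, r7, #1 → r7=2-1=1
CMP r7, #0  (cmp 1,0)
BGT again: taken
ADD r6, r6, #16 → r6=97+16=113
SUB r7, r7, #1 → r7=1-1=0
CMP r7, #0  (cmp 0,0)
BGT again: not taken
halt.
Total executed instructions: 31.

31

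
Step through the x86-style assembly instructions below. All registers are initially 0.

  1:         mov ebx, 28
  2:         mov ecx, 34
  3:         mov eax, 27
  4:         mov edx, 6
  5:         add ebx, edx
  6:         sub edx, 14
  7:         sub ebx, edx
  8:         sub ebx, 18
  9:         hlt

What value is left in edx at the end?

after mov ebx, 28: ebx=28
after mov ecx, 34: ecx=34
after mov eax, 27: eax=27
after mov edx, 6: edx=6
after add ebx, edx: ebx=28+6=34
after sub edx, 14: edx=6-14=-8
after sub ebx, edx: ebx=34-(-8)=42
after sub ebx, 18: ebx=42-18=24
halt.

-8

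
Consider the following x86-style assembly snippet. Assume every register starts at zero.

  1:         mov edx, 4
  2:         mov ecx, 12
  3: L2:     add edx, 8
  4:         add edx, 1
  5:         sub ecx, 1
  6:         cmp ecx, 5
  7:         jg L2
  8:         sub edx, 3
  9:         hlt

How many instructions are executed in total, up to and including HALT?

39

after mov edx, 4: edx=4
after mov ecx, 12: ecx=12
after add edx, 8: edx=4+8=12
after add edx, 1: edx=12+1=13
after sub ecx, 1: ecx=12-1=11
cmp ecx, 5  (cmp 11,5)
jg L2: taken
after add edx, 8: edx=13+8=21
after add edx, 1: edx=21+1=22
after sub ecx, 1: ecx=11-1=10
cmp ecx, 5  (cmp 10,5)
jg L2: taken
after add edx, 8: edx=22+8=30
after add edx, 1: edx=30+1=31
after sub ecx, 1: ecx=10-1=9
cmp ecx, 5  (cmp 9,5)
jg L2: taken
after add edx, 8: edx=31+8=39
after add edx, 1: edx=39+1=40
after sub ecx, 1: ecx=9-1=8
cmp ecx, 5  (cmp 8,5)
jg L2: taken
after add edx, 8: edx=40+8=48
after add edx, 1: edx=48+1=49
after sub ecx, 1: ecx=8-1=7
cmp ecx, 5  (cmp 7,5)
jg L2: taken
after add edx, 8: edx=49+8=57
after add edx, 1: edx=57+1=58
after sub ecx, 1: ecx=7-1=6
cmp ecx, 5  (cmp 6,5)
jg L2: taken
after add edx, 8: edx=58+8=66
after add edx, 1: edx=66+1=67
after sub ecx, 1: ecx=6-1=5
cmp ecx, 5  (cmp 5,5)
jg L2: not taken
after sub edx, 3: edx=67-3=64
halt.
Total executed instructions: 39.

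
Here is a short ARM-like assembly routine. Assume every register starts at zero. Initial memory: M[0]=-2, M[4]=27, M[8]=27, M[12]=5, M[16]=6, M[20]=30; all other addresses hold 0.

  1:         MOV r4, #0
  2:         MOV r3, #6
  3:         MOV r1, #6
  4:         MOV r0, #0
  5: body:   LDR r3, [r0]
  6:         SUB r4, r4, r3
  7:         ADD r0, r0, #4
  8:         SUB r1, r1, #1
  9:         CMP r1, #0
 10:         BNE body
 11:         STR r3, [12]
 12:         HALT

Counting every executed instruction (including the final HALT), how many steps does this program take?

42

after MOV r4, #0: r4=0
after MOV r3, #6: r3=6
after MOV r1, #6: r1=6
after MOV r0, #0: r0=0
after LDR r3, [r0]: r3=M[0]=-2
after SUB r4, r4, r3: r4=0-(-2)=2
after ADD r0, r0, #4: r0=0+4=4
after SUB r1, r1, #1: r1=6-1=5
CMP r1, #0  (cmp 5,0)
BNE body: taken
after LDR r3, [r0]: r3=M[4]=27
after SUB r4, r4, r3: r4=2-27=-25
after ADD r0, r0, #4: r0=4+4=8
after SUB r1, r1, #1: r1=5-1=4
CMP r1, #0  (cmp 4,0)
BNE body: taken
after LDR r3, [r0]: r3=M[8]=27
after SUB r4, r4, r3: r4=(-25)-27=-52
after ADD r0, r0, #4: r0=8+4=12
after SUB r1, r1, #1: r1=4-1=3
CMP r1, #0  (cmp 3,0)
BNE body: taken
after LDR r3, [r0]: r3=M[12]=5
after SUB r4, r4, r3: r4=(-52)-5=-57
after ADD r0, r0, #4: r0=12+4=16
after SUB r1, r1, #1: r1=3-1=2
CMP r1, #0  (cmp 2,0)
BNE body: taken
after LDR r3, [r0]: r3=M[16]=6
after SUB r4, r4, r3: r4=(-57)-6=-63
after ADD r0, r0, #4: r0=16+4=20
after SUB r1, r1, #1: r1=2-1=1
CMP r1, #0  (cmp 1,0)
BNE body: taken
after LDR r3, [r0]: r3=M[20]=30
after SUB r4, r4, r3: r4=(-63)-30=-93
after ADD r0, r0, #4: r0=20+4=24
after SUB r1, r1, #1: r1=1-1=0
CMP r1, #0  (cmp 0,0)
BNE body: not taken
STR r3, [12] → M[12]=30
halt.
Total executed instructions: 42.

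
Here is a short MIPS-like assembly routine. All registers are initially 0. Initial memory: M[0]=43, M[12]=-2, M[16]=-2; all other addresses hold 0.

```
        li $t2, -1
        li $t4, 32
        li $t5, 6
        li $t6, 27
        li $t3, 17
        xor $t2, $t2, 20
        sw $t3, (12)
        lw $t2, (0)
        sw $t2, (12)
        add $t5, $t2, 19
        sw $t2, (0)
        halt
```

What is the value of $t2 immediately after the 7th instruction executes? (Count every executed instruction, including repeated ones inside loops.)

-21

after li $t2, -1: $t2=-1
after li $t4, 32: $t4=32
after li $t5, 6: $t5=6
after li $t6, 27: $t6=27
after li $t3, 17: $t3=17
after xor $t2, $t2, 20: $t2=(-1)^20=-21
sw $t3, (12) → M[12]=17
After step 7: $t2 = -21.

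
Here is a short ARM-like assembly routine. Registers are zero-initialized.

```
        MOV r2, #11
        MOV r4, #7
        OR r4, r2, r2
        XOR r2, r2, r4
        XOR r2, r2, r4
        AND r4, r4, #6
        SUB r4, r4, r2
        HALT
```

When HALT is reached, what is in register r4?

-9

r2=11
r4=7
r4=11|11=11
r2=11^11=0
r2=0^11=11
r4=11&6=2
r4=2-11=-9
halt.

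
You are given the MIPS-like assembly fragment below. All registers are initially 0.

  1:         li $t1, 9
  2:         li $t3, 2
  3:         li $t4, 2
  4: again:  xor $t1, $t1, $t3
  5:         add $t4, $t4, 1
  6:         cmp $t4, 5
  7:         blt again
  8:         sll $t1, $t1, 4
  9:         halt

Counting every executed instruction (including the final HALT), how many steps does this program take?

17

$t1=9
$t3=2
$t4=2
$t1=9^2=11
$t4=2+1=3
cmp $t4, 5  (cmp 3,5)
blt again: taken
$t1=11^2=9
$t4=3+1=4
cmp $t4, 5  (cmp 4,5)
blt again: taken
$t1=9^2=11
$t4=4+1=5
cmp $t4, 5  (cmp 5,5)
blt again: not taken
$t1=11<<4=176
halt.
Total executed instructions: 17.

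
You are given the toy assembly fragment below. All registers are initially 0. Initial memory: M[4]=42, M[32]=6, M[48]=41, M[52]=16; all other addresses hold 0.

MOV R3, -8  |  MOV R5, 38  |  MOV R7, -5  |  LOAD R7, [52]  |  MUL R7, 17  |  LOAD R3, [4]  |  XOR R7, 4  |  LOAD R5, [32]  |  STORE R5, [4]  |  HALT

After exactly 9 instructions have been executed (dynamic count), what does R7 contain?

276

after MOV R3, -8: R3=-8
after MOV R5, 38: R5=38
after MOV R7, -5: R7=-5
after LOAD R7, [52]: R7=M[52]=16
after MUL R7, 17: R7=16*17=272
after LOAD R3, [4]: R3=M[4]=42
after XOR R7, 4: R7=272^4=276
after LOAD R5, [32]: R5=M[32]=6
STORE R5, [4] → M[4]=6
After step 9: R7 = 276.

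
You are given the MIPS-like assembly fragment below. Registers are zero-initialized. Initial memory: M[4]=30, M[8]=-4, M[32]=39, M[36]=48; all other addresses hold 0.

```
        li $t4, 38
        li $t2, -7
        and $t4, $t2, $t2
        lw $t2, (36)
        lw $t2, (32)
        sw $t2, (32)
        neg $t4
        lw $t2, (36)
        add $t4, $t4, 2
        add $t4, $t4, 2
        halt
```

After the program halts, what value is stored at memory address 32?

after li $t4, 38: $t4=38
after li $t2, -7: $t2=-7
after and $t4, $t2, $t2: $t4=(-7)&(-7)=-7
after lw $t2, (36): $t2=M[36]=48
after lw $t2, (32): $t2=M[32]=39
sw $t2, (32) → M[32]=39
after neg $t4: $t4=-(-7)=7
after lw $t2, (36): $t2=M[36]=48
after add $t4, $t4, 2: $t4=7+2=9
after add $t4, $t4, 2: $t4=9+2=11
halt.

39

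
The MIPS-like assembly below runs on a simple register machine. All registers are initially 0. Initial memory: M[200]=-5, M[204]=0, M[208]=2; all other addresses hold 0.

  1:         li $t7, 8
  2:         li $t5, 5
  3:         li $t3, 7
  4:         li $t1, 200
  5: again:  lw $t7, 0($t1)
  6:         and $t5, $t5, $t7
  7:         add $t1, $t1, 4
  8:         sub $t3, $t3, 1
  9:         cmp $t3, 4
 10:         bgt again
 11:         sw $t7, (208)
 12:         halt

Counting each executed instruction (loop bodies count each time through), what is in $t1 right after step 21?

after li $t7, 8: $t7=8
after li $t5, 5: $t5=5
after li $t3, 7: $t3=7
after li $t1, 200: $t1=200
after lw $t7, 0($t1): $t7=M[200]=-5
after and $t5, $t5, $t7: $t5=5&(-5)=1
after add $t1, $t1, 4: $t1=200+4=204
after sub $t3, $t3, 1: $t3=7-1=6
cmp $t3, 4  (cmp 6,4)
bgt again: taken
after lw $t7, 0($t1): $t7=M[204]=0
after and $t5, $t5, $t7: $t5=1&0=0
after add $t1, $t1, 4: $t1=204+4=208
after sub $t3, $t3, 1: $t3=6-1=5
cmp $t3, 4  (cmp 5,4)
bgt again: taken
after lw $t7, 0($t1): $t7=M[208]=2
after and $t5, $t5, $t7: $t5=0&2=0
after add $t1, $t1, 4: $t1=208+4=212
after sub $t3, $t3, 1: $t3=5-1=4
cmp $t3, 4  (cmp 4,4)
After step 21: $t1 = 212.

212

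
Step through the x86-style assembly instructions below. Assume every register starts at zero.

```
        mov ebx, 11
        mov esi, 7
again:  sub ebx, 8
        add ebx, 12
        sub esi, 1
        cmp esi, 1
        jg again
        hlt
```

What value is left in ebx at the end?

35

ebx=11
esi=7
ebx=11-8=3
ebx=3+12=15
esi=7-1=6
cmp esi, 1  (cmp 6,1)
jg again: taken
ebx=15-8=7
ebx=7+12=19
esi=6-1=5
cmp esi, 1  (cmp 5,1)
jg again: taken
ebx=19-8=11
ebx=11+12=23
esi=5-1=4
cmp esi, 1  (cmp 4,1)
jg again: taken
ebx=23-8=15
ebx=15+12=27
esi=4-1=3
cmp esi, 1  (cmp 3,1)
jg again: taken
ebx=27-8=19
ebx=19+12=31
esi=3-1=2
cmp esi, 1  (cmp 2,1)
jg again: taken
ebx=31-8=23
ebx=23+12=35
esi=2-1=1
cmp esi, 1  (cmp 1,1)
jg again: not taken
halt.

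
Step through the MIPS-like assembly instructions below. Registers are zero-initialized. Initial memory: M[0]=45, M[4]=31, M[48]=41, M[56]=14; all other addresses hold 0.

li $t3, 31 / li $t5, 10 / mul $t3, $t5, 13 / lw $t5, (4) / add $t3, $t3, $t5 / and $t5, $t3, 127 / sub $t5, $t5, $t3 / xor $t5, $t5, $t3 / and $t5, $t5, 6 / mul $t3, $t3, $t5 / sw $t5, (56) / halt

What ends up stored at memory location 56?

0

$t3=31
$t5=10
$t3=10*13=130
$t5=M[4]=31
$t3=130+31=161
$t5=161&127=33
$t5=33-161=-128
$t5=(-128)^161=-223
$t5=(-223)&6=0
$t3=161*0=0
sw $t5, (56) → M[56]=0
halt.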